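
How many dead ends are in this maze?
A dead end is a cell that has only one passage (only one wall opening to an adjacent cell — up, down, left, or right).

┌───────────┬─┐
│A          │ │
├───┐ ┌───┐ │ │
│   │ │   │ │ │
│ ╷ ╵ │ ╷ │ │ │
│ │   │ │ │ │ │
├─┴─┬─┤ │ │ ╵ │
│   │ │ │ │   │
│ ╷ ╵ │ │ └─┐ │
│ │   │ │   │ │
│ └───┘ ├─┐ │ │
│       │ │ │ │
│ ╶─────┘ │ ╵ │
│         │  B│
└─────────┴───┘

Checking each cell for number of passages:

Dead ends found at positions:
  (0, 0)
  (0, 6)
  (2, 0)
  (3, 2)
  (5, 4)
Total dead ends: 5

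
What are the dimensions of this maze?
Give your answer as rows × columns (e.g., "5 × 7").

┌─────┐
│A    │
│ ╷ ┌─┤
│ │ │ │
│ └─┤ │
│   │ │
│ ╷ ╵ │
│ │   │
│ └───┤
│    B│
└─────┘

Counting the maze dimensions:
Rows (vertical): 5
Columns (horizontal): 3
Dimensions: 5 × 3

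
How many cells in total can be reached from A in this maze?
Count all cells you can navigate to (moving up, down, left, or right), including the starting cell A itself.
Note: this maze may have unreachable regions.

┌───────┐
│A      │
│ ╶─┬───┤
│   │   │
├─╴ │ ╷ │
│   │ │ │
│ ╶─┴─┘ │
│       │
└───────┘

Using BFS/flood-fill to find all reachable cells from A:
Maze size: 4 × 4 = 16 total cells
All cells are reachable — the maze is fully connected.
Reachable cells: 16

Reachable region (· marks reachable cells):

┌───────┐
│A · · ·│
│ ╶─┬───┤
│· ·│· ·│
├─╴ │ ╷ │
│· ·│·│·│
│ ╶─┴─┘ │
│· · · ·│
└───────┘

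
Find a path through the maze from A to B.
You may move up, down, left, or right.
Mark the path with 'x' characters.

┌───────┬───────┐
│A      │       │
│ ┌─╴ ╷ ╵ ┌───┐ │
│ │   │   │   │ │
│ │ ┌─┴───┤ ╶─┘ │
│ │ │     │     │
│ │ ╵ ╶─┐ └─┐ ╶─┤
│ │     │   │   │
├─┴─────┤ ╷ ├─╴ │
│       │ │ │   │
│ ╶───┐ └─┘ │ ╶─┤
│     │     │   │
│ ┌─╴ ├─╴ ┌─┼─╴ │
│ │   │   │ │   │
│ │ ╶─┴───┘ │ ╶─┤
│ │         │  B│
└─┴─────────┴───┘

Finding the shortest path through the maze:
Path length: 22 steps
Directions: right → right → right → down → right → up → right → right → right → down → down → left → down → right → down → left → down → right → down → left → down → right

Solution:

┌───────┬───────┐
│A x x x│x x x x│
│ ┌─╴ ╷ ╵ ┌───┐ │
│ │   │x x│   │x│
│ │ ┌─┴───┤ ╶─┘ │
│ │ │     │  x x│
│ │ ╵ ╶─┐ └─┐ ╶─┤
│ │     │   │x x│
├─┴─────┤ ╷ ├─╴ │
│       │ │ │x x│
│ ╶───┐ └─┘ │ ╶─┤
│     │     │x x│
│ ┌─╴ ├─╴ ┌─┼─╴ │
│ │   │   │ │x x│
│ │ ╶─┴───┘ │ ╶─┤
│ │         │x B│
└─┴─────────┴───┘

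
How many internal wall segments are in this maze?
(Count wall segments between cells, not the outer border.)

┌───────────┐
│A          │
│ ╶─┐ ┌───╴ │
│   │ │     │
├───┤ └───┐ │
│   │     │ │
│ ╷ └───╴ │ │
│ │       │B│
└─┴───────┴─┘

Counting internal wall segments:
Total internal walls: 15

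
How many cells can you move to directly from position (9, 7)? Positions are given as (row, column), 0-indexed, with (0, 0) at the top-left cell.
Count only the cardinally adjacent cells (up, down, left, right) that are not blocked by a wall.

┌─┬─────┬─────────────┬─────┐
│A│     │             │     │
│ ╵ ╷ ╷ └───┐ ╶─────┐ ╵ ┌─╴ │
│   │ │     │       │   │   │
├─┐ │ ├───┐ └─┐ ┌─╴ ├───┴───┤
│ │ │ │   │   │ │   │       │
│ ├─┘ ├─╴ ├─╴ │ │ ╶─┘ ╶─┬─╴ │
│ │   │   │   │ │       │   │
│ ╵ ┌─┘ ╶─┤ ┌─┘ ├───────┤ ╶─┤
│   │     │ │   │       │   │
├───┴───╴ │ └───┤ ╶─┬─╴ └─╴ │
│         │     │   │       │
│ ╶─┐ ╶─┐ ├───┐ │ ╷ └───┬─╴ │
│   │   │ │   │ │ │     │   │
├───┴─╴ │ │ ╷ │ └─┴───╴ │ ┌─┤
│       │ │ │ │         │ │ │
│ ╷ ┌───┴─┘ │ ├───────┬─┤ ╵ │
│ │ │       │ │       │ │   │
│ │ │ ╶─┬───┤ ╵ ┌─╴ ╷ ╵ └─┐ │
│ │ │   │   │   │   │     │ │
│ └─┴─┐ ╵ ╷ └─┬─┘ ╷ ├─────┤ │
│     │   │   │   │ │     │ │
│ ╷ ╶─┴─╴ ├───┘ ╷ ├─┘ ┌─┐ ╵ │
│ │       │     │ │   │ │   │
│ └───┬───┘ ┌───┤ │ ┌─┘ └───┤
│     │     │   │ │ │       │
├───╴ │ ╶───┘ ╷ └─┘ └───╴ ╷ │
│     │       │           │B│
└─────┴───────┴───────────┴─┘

Checking passable neighbors of (9, 7):
Neighbors: (8, 7), (9, 6)
Count: 2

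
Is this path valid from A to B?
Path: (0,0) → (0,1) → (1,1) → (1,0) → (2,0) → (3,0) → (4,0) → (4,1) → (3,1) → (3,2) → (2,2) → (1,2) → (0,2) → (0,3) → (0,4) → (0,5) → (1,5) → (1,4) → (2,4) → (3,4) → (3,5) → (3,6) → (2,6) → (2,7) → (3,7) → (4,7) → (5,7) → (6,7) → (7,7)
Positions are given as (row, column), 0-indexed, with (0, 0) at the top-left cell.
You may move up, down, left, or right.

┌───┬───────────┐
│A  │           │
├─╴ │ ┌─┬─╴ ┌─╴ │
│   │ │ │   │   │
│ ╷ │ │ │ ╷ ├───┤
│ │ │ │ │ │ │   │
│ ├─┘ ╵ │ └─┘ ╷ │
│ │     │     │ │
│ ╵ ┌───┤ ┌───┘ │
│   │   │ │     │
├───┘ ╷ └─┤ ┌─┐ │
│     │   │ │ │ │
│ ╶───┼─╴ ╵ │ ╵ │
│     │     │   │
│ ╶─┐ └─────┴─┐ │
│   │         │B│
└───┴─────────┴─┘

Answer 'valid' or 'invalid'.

Checking path validity:
Result: All consecutive moves are passable.

valid

Correct solution:

┌───┬───────────┐
│A ↓│↱ → → ↓    │
├─╴ │ ┌─┬─╴ ┌─╴ │
│↓ ↲│↑│ │↓ ↲│   │
│ ╷ │ │ │ ╷ ├───┤
│↓│ │↑│ │↓│ │↱ ↓│
│ ├─┘ ╵ │ └─┘ ╷ │
│↓│↱ ↑  │↳ → ↑│↓│
│ ╵ ┌───┤ ┌───┘ │
│↳ ↑│   │ │    ↓│
├───┘ ╷ └─┤ ┌─┐ │
│     │   │ │ │↓│
│ ╶───┼─╴ ╵ │ ╵ │
│     │     │  ↓│
│ ╶─┐ └─────┴─┐ │
│   │         │B│
└───┴─────────┴─┘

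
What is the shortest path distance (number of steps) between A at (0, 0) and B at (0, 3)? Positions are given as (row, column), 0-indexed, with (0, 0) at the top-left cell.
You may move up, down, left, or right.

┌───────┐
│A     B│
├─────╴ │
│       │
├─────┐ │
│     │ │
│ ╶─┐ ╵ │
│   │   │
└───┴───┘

Finding path from (0, 0) to (0, 3):
Path: (0,0) → (0,1) → (0,2) → (0,3)
Distance: 3 steps

Solution:

┌───────┐
│A → → B│
├─────╴ │
│       │
├─────┐ │
│     │ │
│ ╶─┐ ╵ │
│   │   │
└───┴───┘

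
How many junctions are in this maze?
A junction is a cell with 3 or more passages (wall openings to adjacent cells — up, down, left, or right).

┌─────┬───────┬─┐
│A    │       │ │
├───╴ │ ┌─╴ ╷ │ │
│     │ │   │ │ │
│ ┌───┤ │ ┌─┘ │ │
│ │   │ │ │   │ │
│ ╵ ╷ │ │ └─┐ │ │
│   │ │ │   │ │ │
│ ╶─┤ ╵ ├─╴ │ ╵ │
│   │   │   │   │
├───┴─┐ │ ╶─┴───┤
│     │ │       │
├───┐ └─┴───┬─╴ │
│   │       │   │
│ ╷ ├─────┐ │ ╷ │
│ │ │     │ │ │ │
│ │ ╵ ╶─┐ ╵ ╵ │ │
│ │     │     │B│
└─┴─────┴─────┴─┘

Checking each cell for number of passages:

Junctions found (3+ passages):
  (0, 5): 3 passages
  (2, 6): 3 passages
  (3, 0): 3 passages
  (4, 3): 3 passages
  (6, 7): 3 passages
  (8, 2): 3 passages
  (8, 5): 3 passages
Total junctions: 7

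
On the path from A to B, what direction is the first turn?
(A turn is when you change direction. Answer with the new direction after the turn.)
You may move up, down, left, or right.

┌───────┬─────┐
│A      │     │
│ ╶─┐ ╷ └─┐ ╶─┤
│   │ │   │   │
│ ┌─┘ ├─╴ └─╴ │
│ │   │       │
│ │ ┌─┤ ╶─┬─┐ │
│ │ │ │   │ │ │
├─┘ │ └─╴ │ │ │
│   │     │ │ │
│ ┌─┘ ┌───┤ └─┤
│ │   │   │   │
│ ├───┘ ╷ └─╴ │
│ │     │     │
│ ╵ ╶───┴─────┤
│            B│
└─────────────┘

Directions: right, right, down, down, left, down, down, left, down, down, down, right, right, right, right, right, right
First turn direction: down

Solution:

┌───────┬─────┐
│A → ↓  │     │
│ ╶─┐ ╷ └─┐ ╶─┤
│   │↓│   │   │
│ ┌─┘ ├─╴ └─╴ │
│ │↓ ↲│       │
│ │ ┌─┤ ╶─┬─┐ │
│ │↓│ │   │ │ │
├─┘ │ └─╴ │ │ │
│↓ ↲│     │ │ │
│ ┌─┘ ┌───┤ └─┤
│↓│   │   │   │
│ ├───┘ ╷ └─╴ │
│↓│     │     │
│ ╵ ╶───┴─────┤
│↳ → → → → → B│
└─────────────┘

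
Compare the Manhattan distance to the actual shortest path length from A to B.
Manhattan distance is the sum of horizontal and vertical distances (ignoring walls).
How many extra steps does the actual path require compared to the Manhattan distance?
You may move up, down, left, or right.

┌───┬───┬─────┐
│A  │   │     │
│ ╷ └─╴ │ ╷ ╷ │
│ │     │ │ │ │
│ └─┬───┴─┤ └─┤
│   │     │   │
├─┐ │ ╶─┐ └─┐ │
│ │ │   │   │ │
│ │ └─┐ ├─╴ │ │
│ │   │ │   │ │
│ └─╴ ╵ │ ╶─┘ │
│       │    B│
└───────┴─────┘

Manhattan distance: |5 - 0| + |6 - 0| = 11
Actual path length: 21
Extra steps: 21 - 11 = 10

Solution:

┌───┬───┬─────┐
│A  │   │     │
│ ╷ └─╴ │ ╷ ╷ │
│↓│     │ │ │ │
│ └─┬───┴─┤ └─┤
│↳ ↓│↱ → ↓│   │
├─┐ │ ╶─┐ └─┐ │
│ │↓│↑ ↰│↳ ↓│ │
│ │ └─┐ ├─╴ │ │
│ │↳ ↓│↑│↓ ↲│ │
│ └─╴ ╵ │ ╶─┘ │
│    ↳ ↑│↳ → B│
└───────┴─────┘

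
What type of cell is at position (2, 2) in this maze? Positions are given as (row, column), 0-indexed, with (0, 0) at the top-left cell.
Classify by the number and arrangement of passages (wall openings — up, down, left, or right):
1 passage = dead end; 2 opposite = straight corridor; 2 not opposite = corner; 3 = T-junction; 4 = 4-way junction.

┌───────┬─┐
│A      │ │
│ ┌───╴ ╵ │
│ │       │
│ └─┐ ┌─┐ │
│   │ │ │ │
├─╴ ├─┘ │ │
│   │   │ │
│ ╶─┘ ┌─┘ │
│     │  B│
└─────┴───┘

Checking cell at (2, 2):
Number of passages: 1
Cell type: dead end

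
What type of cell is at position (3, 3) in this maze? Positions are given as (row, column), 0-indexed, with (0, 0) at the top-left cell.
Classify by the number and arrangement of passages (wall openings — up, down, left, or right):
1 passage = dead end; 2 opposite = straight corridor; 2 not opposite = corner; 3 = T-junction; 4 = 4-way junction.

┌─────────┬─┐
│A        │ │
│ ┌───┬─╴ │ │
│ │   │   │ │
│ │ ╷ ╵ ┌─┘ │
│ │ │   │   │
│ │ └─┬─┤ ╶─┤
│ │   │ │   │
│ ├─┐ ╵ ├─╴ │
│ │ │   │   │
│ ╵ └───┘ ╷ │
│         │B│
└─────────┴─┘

Checking cell at (3, 3):
Number of passages: 1
Cell type: dead end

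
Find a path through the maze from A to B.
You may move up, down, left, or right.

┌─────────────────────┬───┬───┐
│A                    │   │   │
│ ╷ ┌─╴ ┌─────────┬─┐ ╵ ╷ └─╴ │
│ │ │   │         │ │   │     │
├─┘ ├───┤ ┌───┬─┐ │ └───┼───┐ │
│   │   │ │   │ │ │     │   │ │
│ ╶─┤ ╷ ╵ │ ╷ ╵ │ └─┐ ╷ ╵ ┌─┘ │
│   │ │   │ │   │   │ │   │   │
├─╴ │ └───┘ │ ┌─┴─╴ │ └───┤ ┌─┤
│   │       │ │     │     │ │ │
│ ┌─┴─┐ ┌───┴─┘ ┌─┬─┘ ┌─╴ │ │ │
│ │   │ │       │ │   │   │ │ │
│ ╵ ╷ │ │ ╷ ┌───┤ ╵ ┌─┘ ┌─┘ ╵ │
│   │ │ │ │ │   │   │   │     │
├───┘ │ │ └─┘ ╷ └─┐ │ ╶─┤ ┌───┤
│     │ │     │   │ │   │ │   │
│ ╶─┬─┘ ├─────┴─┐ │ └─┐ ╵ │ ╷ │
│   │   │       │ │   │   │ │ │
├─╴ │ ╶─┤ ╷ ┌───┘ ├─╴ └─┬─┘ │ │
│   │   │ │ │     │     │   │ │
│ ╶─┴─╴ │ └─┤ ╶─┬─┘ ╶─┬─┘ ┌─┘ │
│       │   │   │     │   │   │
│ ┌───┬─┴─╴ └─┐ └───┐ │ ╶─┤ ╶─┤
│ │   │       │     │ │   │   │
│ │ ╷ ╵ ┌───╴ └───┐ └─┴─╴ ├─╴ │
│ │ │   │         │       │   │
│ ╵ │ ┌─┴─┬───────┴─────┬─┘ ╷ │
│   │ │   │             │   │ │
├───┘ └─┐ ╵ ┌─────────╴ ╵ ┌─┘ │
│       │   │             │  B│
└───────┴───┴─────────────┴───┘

Finding the shortest path through the maze:
Path length: 94 steps
Directions: right → down → down → left → down → right → down → left → down → down → right → up → right → down → down → left → left → down → right → down → left → down → right → right → right → up → left → up → right → up → up → up → up → left → up → up → right → down → right → up → up → right → right → right → right → down → down → right → down → left → left → down → left → left → left → down → down → right → right → up → right → down → right → down → down → left → left → down → right → down → right → right → down → right → right → right → up → left → up → right → up → right → up → up → right → down → down → down → left → down → right → down → down → down

Solution:

┌─────────────────────┬───┬───┐
│A ↓                  │   │   │
│ ╷ ┌─╴ ┌─────────┬─┐ ╵ ╷ └─╴ │
│ │↓│   │↱ → → → ↓│ │   │     │
├─┘ ├───┤ ┌───┬─┐ │ └───┼───┐ │
│↓ ↲│↱ ↓│↑│   │ │↓│     │   │ │
│ ╶─┤ ╷ ╵ │ ╷ ╵ │ └─┐ ╷ ╵ ┌─┘ │
│↳ ↓│↑│↳ ↑│ │   │↳ ↓│ │   │   │
├─╴ │ └───┘ │ ┌─┴─╴ │ └───┤ ┌─┤
│↓ ↲│↑ ↰    │ │↓ ← ↲│     │ │ │
│ ┌─┴─┐ ┌───┴─┘ ┌─┬─┘ ┌─╴ │ │ │
│↓│↱ ↓│↑│↓ ← ← ↲│ │   │   │ │ │
│ ╵ ╷ │ │ ╷ ┌───┤ ╵ ┌─┘ ┌─┘ ╵ │
│↳ ↑│↓│↑│↓│ │↱ ↓│   │   │     │
├───┘ │ │ └─┘ ╷ └─┐ │ ╶─┤ ┌───┤
│↓ ← ↲│↑│↳ → ↑│↳ ↓│ │   │ │↱ ↓│
│ ╶─┬─┘ ├─────┴─┐ │ └─┐ ╵ │ ╷ │
│↳ ↓│↱ ↑│       │↓│   │   │↑│↓│
├─╴ │ ╶─┤ ╷ ┌───┘ ├─╴ └─┬─┘ │ │
│↓ ↲│↑ ↰│ │ │↓ ← ↲│     │↱ ↑│↓│
│ ╶─┴─╴ │ └─┤ ╶─┬─┘ ╶─┬─┘ ┌─┘ │
│↳ → → ↑│   │↳ ↓│     │↱ ↑│↓ ↲│
│ ┌───┬─┴─╴ └─┐ └───┐ │ ╶─┤ ╶─┤
│ │   │       │↳ → ↓│ │↑ ↰│↳ ↓│
│ │ ╷ ╵ ┌───╴ └───┐ └─┴─╴ ├─╴ │
│ │ │   │         │↳ → → ↑│  ↓│
│ ╵ │ ┌─┴─┬───────┴─────┬─┘ ╷ │
│   │ │   │             │   │↓│
├───┘ └─┐ ╵ ┌─────────╴ ╵ ┌─┘ │
│       │   │             │  B│
└───────┴───┴─────────────┴───┘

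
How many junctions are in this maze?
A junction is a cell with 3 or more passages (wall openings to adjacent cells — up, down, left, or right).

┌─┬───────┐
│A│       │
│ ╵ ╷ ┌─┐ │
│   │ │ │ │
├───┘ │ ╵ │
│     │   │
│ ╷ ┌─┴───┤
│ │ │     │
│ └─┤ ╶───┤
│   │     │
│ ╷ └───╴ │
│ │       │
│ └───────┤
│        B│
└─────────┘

Checking each cell for number of passages:

Junctions found (3+ passages):
  (0, 2): 3 passages
  (2, 1): 3 passages
  (4, 0): 3 passages
Total junctions: 3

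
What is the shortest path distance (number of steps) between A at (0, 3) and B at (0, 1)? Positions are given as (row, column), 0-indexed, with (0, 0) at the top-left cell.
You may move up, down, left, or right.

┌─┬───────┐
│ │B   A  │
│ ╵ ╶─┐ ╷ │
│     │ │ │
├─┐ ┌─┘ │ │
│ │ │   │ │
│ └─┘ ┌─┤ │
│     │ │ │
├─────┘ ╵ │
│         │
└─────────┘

Finding path from (0, 3) to (0, 1):
Path: (0,3) → (0,2) → (0,1)
Distance: 2 steps

Solution:

┌─┬───────┐
│ │B ← A  │
│ ╵ ╶─┐ ╷ │
│     │ │ │
├─┐ ┌─┘ │ │
│ │ │   │ │
│ └─┘ ┌─┤ │
│     │ │ │
├─────┘ ╵ │
│         │
└─────────┘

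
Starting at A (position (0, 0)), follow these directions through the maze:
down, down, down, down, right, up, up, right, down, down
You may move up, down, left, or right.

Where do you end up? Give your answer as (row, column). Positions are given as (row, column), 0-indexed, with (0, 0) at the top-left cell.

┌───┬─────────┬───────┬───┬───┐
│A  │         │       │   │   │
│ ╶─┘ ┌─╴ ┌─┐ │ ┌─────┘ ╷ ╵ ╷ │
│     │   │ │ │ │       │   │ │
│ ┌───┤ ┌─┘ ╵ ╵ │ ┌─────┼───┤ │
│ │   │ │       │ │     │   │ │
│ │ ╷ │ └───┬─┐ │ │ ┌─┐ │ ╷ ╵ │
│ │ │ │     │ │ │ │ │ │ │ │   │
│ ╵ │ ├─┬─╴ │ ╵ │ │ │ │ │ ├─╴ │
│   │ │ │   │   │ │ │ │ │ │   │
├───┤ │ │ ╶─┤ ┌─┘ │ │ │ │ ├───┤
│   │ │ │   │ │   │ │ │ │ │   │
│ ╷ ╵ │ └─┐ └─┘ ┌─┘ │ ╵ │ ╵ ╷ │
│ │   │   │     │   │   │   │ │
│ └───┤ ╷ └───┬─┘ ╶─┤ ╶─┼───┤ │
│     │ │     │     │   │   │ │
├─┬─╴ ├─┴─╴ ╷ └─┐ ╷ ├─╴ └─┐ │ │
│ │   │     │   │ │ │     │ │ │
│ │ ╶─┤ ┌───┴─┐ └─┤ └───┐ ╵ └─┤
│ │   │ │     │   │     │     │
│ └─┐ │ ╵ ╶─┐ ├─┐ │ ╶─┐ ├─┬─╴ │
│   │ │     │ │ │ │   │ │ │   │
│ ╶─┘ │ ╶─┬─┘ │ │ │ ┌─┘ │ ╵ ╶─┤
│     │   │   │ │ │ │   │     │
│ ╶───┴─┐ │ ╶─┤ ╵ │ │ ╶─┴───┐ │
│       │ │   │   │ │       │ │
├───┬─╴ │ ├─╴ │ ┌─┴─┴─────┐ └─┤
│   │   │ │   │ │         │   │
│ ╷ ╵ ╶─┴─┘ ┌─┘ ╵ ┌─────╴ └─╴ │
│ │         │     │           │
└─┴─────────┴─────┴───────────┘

Following directions step by step:
Start: (0, 0)
  down: (0, 0) → (1, 0)
  down: (1, 0) → (2, 0)
  down: (2, 0) → (3, 0)
  down: (3, 0) → (4, 0)
  right: (4, 0) → (4, 1)
  up: (4, 1) → (3, 1)
  up: (3, 1) → (2, 1)
  right: (2, 1) → (2, 2)
  down: (2, 2) → (3, 2)
  down: (3, 2) → (4, 2)
Final position: (4, 2)

Path taken:

┌───┬─────────┬───────┬───┬───┐
│A  │         │       │   │   │
│ ╶─┘ ┌─╴ ┌─┐ │ ┌─────┘ ╷ ╵ ╷ │
│↓    │   │ │ │ │       │   │ │
│ ┌───┤ ┌─┘ ╵ ╵ │ ┌─────┼───┤ │
│↓│↱ ↓│ │       │ │     │   │ │
│ │ ╷ │ └───┬─┐ │ │ ┌─┐ │ ╷ ╵ │
│↓│↑│↓│     │ │ │ │ │ │ │ │   │
│ ╵ │ ├─┬─╴ │ ╵ │ │ │ │ │ ├─╴ │
│↳ ↑│B│ │   │   │ │ │ │ │ │   │
├───┤ │ │ ╶─┤ ┌─┘ │ │ │ │ ├───┤
│   │ │ │   │ │   │ │ │ │ │   │
│ ╷ ╵ │ └─┐ └─┘ ┌─┘ │ ╵ │ ╵ ╷ │
│ │   │   │     │   │   │   │ │
│ └───┤ ╷ └───┬─┘ ╶─┤ ╶─┼───┤ │
│     │ │     │     │   │   │ │
├─┬─╴ ├─┴─╴ ╷ └─┐ ╷ ├─╴ └─┐ │ │
│ │   │     │   │ │ │     │ │ │
│ │ ╶─┤ ┌───┴─┐ └─┤ └───┐ ╵ └─┤
│ │   │ │     │   │     │     │
│ └─┐ │ ╵ ╶─┐ ├─┐ │ ╶─┐ ├─┬─╴ │
│   │ │     │ │ │ │   │ │ │   │
│ ╶─┘ │ ╶─┬─┘ │ │ │ ┌─┘ │ ╵ ╶─┤
│     │   │   │ │ │ │   │     │
│ ╶───┴─┐ │ ╶─┤ ╵ │ │ ╶─┴───┐ │
│       │ │   │   │ │       │ │
├───┬─╴ │ ├─╴ │ ┌─┴─┴─────┐ └─┤
│   │   │ │   │ │         │   │
│ ╷ ╵ ╶─┴─┘ ┌─┘ ╵ ┌─────╴ └─╴ │
│ │         │     │           │
└─┴─────────┴─────┴───────────┘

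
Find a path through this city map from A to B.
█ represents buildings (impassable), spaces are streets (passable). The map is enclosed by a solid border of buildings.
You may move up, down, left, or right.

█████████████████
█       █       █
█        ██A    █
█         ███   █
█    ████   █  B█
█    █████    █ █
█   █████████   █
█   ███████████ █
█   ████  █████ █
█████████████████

Finding the shortest path from A to B:
Movement: cardinal only
Path length: 6 steps
Directions: right → right → down → down → right → right

Solution:

█████████████████
█       █       █
█        ██A→↓  █
█         ███↓  █
█    ████   █↳→B█
█    █████    █ █
█   █████████   █
█   ███████████ █
█   ████  █████ █
█████████████████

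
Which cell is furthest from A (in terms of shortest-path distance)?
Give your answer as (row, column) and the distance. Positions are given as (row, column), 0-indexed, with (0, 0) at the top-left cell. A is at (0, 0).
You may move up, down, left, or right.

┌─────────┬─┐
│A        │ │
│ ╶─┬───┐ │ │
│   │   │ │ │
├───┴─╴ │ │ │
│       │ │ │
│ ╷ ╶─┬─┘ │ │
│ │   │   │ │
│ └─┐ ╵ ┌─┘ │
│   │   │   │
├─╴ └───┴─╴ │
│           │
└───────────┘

Computing BFS distances from A to all cells:
Furthest cell: (0, 5)
Distance: 27 steps

Path from A to the furthest cell:

┌─────────┬─┐
│A → → → ↓│B│
│ ╶─┬───┐ │ │
│   │   │↓│↑│
├───┴─╴ │ │ │
│↓ ↰    │↓│↑│
│ ╷ ╶─┬─┘ │ │
│↓│↑ ↰│↓ ↲│↑│
│ └─┐ ╵ ┌─┘ │
│↳ ↓│↑ ↲│  ↑│
├─╴ └───┴─╴ │
│  ↳ → → → ↑│
└───────────┘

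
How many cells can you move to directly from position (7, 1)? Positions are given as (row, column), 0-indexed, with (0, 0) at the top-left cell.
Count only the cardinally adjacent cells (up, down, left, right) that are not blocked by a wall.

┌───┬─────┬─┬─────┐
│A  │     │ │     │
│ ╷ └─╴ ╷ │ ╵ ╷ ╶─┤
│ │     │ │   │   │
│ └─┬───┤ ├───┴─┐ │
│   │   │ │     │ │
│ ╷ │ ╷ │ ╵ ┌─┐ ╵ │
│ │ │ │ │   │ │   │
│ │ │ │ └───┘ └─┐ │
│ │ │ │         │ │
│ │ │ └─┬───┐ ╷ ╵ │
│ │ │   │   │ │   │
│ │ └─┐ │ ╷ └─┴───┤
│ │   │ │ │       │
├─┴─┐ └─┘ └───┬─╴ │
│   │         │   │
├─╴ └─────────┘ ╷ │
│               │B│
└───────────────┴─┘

Checking passable neighbors of (7, 1):
Neighbors: (8, 1), (7, 0)
Count: 2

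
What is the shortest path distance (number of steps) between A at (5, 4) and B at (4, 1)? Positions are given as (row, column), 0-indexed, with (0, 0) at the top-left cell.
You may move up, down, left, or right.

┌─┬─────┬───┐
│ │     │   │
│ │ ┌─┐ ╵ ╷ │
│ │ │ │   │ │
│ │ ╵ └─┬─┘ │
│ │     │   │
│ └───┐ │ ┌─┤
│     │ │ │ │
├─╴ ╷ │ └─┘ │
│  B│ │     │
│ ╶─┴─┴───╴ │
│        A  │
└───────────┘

Finding path from (5, 4) to (4, 1):
Path: (5,4) → (5,3) → (5,2) → (5,1) → (5,0) → (4,0) → (4,1)
Distance: 6 steps

Solution:

┌─┬─────┬───┐
│ │     │   │
│ │ ┌─┐ ╵ ╷ │
│ │ │ │   │ │
│ │ ╵ └─┬─┘ │
│ │     │   │
│ └───┐ │ ┌─┤
│     │ │ │ │
├─╴ ╷ │ └─┘ │
│↱ B│ │     │
│ ╶─┴─┴───╴ │
│↑ ← ← ← A  │
└───────────┘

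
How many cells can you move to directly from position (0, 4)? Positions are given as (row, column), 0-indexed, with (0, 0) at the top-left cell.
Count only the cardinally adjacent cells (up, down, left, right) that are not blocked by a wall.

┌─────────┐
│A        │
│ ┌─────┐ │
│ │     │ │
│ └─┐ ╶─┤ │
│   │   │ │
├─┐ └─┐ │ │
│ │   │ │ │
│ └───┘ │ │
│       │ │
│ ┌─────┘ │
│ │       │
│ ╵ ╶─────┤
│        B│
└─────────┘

Checking passable neighbors of (0, 4):
Neighbors: (1, 4), (0, 3)
Count: 2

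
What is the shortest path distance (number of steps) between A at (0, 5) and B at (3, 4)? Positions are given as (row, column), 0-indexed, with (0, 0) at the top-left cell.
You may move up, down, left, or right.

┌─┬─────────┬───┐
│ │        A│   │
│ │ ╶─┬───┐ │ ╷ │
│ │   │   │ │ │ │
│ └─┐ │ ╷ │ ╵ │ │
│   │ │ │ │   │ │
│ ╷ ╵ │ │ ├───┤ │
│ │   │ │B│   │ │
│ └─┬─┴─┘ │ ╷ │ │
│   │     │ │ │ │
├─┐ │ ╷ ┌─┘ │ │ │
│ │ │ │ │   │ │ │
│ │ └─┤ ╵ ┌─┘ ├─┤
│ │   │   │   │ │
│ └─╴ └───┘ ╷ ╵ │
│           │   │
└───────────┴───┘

Finding path from (0, 5) to (3, 4):
Path: (0,5) → (0,4) → (0,3) → (0,2) → (0,1) → (1,1) → (1,2) → (2,2) → (3,2) → (3,1) → (2,1) → (2,0) → (3,0) → (4,0) → (4,1) → (5,1) → (6,1) → (6,2) → (7,2) → (7,3) → (7,4) → (7,5) → (6,5) → (6,6) → (5,6) → (4,6) → (3,6) → (3,5) → (4,5) → (5,5) → (5,4) → (6,4) → (6,3) → (5,3) → (4,3) → (4,4) → (3,4)
Distance: 36 steps

Solution:

┌─┬─────────┬───┐
│ │↓ ← ← ← A│   │
│ │ ╶─┬───┐ │ ╷ │
│ │↳ ↓│   │ │ │ │
│ └─┐ │ ╷ │ ╵ │ │
│↓ ↰│↓│ │ │   │ │
│ ╷ ╵ │ │ ├───┤ │
│↓│↑ ↲│ │B│↓ ↰│ │
│ └─┬─┴─┘ │ ╷ │ │
│↳ ↓│  ↱ ↑│↓│↑│ │
├─┐ │ ╷ ┌─┘ │ │ │
│ │↓│ │↑│↓ ↲│↑│ │
│ │ └─┤ ╵ ┌─┘ ├─┤
│ │↳ ↓│↑ ↲│↱ ↑│ │
│ └─╴ └───┘ ╷ ╵ │
│    ↳ → → ↑│   │
└───────────┴───┘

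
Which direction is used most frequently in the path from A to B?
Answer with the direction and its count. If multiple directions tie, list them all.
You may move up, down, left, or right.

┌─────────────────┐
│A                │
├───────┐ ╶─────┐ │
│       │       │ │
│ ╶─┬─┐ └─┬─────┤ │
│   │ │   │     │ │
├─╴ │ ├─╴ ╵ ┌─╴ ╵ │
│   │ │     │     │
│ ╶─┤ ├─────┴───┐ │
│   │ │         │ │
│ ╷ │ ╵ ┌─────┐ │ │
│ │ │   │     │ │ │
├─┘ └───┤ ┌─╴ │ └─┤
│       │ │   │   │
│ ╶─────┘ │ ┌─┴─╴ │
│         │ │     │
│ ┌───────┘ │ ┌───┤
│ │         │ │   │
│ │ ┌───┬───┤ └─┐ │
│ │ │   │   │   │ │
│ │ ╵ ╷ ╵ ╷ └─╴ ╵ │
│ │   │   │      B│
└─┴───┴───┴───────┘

Directions: right, right, right, right, right, right, right, right, down, down, down, left, up, left, left, down, left, up, left, up, left, left, left, down, right, down, left, down, right, down, down, left, down, right, right, right, right, up, up, right, right, down, left, down, down, left, left, left, left, down, down, right, up, right, down, right, up, right, down, right, right, right
Counts: {'right': 23, 'down': 17, 'left': 15, 'up': 7}
Most common: right (23 times)

Solution:

┌─────────────────┐
│A → → → → → → → ↓│
├───────┐ ╶─────┐ │
│↓ ← ← ↰│       │↓│
│ ╶─┬─┐ └─┬─────┤ │
│↳ ↓│ │↑ ↰│↓ ← ↰│↓│
├─╴ │ ├─╴ ╵ ┌─╴ ╵ │
│↓ ↲│ │  ↑ ↲│  ↑ ↲│
│ ╶─┤ ├─────┴───┐ │
│↳ ↓│ │         │ │
│ ╷ │ ╵ ┌─────┐ │ │
│ │↓│   │↱ → ↓│ │ │
├─┘ └───┤ ┌─╴ │ └─┤
│↓ ↲    │↑│↓ ↲│   │
│ ╶─────┘ │ ┌─┴─╴ │
│↳ → → → ↑│↓│     │
│ ┌───────┘ │ ┌───┤
│ │↓ ← ← ← ↲│ │   │
│ │ ┌───┬───┤ └─┐ │
│ │↓│↱ ↓│↱ ↓│   │ │
│ │ ╵ ╷ ╵ ╷ └─╴ ╵ │
│ │↳ ↑│↳ ↑│↳ → → B│
└─┴───┴───┴───────┘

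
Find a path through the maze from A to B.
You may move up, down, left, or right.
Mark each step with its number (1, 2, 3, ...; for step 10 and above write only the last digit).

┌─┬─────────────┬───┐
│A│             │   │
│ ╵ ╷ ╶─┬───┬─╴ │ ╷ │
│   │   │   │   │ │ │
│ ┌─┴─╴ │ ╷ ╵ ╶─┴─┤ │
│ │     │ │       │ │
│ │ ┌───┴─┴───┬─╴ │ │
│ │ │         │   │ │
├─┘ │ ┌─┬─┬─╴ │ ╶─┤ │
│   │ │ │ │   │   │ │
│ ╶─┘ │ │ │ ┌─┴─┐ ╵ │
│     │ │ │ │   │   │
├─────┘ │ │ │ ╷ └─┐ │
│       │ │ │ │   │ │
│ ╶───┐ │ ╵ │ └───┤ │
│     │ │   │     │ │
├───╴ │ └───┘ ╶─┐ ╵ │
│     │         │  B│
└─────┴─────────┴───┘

Finding the shortest path through the maze:
Path length: 23 steps
Directions: down → right → up → right → right → right → right → right → right → down → left → down → right → right → down → left → down → right → down → right → down → down → down

Solution:

┌─┬─────────────┬───┐
│A│3 4 5 6 7 8 9│   │
│ ╵ ╷ ╶─┬───┬─╴ │ ╷ │
│1 2│   │   │1 0│ │ │
│ ┌─┴─╴ │ ╷ ╵ ╶─┴─┤ │
│ │     │ │  2 3 4│ │
│ │ ┌───┴─┴───┬─╴ │ │
│ │ │         │6 5│ │
├─┘ │ ┌─┬─┬─╴ │ ╶─┤ │
│   │ │ │ │   │7 8│ │
│ ╶─┘ │ │ │ ┌─┴─┐ ╵ │
│     │ │ │ │   │9 0│
├─────┘ │ │ │ ╷ └─┐ │
│       │ │ │ │   │1│
│ ╶───┐ │ ╵ │ └───┤ │
│     │ │   │     │2│
├───╴ │ └───┘ ╶─┐ ╵ │
│     │         │  B│
└─────┴─────────┴───┘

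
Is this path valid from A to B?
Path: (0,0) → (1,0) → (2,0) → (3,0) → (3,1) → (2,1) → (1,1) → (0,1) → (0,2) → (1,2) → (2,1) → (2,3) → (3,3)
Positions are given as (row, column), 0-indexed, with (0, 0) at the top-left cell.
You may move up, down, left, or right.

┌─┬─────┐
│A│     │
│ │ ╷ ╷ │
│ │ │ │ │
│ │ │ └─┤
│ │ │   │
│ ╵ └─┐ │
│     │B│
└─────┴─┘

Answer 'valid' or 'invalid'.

Checking path validity:
Result: Invalid move at step 10: cannot move from (1, 2) to (2, 1).

invalid

Correct solution:

┌─┬─────┐
│A│↱ ↓  │
│ │ ╷ ╷ │
│↓│↑│↓│ │
│ │ │ └─┤
│↓│↑│↳ ↓│
│ ╵ └─┐ │
│↳ ↑  │B│
└─────┴─┘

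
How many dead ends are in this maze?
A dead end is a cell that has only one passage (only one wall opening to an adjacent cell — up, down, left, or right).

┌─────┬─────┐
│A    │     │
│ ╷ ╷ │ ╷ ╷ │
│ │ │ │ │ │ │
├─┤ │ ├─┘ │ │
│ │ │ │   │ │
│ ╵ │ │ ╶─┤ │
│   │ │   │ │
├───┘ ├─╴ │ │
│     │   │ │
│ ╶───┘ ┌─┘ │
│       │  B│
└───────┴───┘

Checking each cell for number of passages:

Dead ends found at positions:
  (1, 0)
  (1, 3)
  (2, 0)
  (5, 4)
Total dead ends: 4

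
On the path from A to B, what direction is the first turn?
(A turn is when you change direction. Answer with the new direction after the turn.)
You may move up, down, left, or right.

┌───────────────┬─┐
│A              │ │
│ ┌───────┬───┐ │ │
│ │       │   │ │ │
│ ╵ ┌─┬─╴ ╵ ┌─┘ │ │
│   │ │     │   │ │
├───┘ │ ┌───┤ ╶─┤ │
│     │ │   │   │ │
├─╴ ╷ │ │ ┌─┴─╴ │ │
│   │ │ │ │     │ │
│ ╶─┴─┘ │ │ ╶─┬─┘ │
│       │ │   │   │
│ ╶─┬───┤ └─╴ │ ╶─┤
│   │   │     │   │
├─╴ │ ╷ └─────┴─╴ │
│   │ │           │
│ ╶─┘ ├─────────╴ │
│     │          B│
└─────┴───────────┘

Directions: down, down, right, up, right, right, right, down, left, down, down, down, left, left, left, down, right, down, left, down, right, right, up, up, right, down, right, right, right, right, right, down
First turn direction: right

Solution:

┌───────────────┬─┐
│A              │ │
│ ┌───────┬───┐ │ │
│↓│↱ → → ↓│   │ │ │
│ ╵ ┌─┬─╴ ╵ ┌─┘ │ │
│↳ ↑│ │↓ ↲  │   │ │
├───┘ │ ┌───┤ ╶─┤ │
│     │↓│   │   │ │
├─╴ ╷ │ │ ┌─┴─╴ │ │
│   │ │↓│ │     │ │
│ ╶─┴─┘ │ │ ╶─┬─┘ │
│↓ ← ← ↲│ │   │   │
│ ╶─┬───┤ └─╴ │ ╶─┤
│↳ ↓│↱ ↓│     │   │
├─╴ │ ╷ └─────┴─╴ │
│↓ ↲│↑│↳ → → → → ↓│
│ ╶─┘ ├─────────╴ │
│↳ → ↑│          B│
└─────┴───────────┘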